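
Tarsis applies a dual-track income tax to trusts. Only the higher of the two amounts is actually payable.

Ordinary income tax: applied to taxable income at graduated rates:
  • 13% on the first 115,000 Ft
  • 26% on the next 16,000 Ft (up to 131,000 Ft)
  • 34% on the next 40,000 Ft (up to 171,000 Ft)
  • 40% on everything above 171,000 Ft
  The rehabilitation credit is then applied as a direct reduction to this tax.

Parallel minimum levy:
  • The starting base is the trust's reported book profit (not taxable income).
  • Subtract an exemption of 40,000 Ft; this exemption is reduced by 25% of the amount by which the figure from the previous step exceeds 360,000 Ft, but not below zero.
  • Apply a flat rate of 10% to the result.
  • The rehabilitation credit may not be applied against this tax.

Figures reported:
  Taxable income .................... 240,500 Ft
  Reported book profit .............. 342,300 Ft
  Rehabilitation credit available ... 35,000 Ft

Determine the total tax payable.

30,230 Ft

Parallel minimum levy:
  Base (reported book profit): 342,300 Ft
  Exemption: 342,300 Ft ≤ 360,000 Ft, so full 40,000 Ft applies
  Base: 342,300 Ft − 40,000 Ft = 302,300 Ft
  302,300 Ft × 10% = 30,230 Ft

Ordinary income tax:
  115,000 Ft × 13% = 14,950 Ft
  16,000 Ft × 26% = 4,160 Ft
  40,000 Ft × 34% = 13,600 Ft
  69,500 Ft × 40% = 27,800 Ft
  → 60,510 Ft
  Less rehabilitation credit 35,000 Ft → 25,510 Ft

30,230 Ft > 25,510 Ft, so the parallel minimum levy is the binding amount.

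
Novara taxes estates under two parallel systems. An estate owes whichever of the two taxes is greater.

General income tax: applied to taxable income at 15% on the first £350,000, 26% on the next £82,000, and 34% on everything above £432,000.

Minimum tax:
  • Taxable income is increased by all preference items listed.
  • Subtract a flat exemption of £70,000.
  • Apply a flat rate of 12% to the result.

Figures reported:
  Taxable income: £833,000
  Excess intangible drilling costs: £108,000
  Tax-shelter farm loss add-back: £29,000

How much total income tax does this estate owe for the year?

£210,160

General income tax:
  £350,000 × 15% = £52,500
  £82,000 × 26% = £21,320
  £401,000 × 34% = £136,340
  → £210,160

Minimum tax:
  Adjusted income: £833,000 + £108,000 + £29,000 = £970,000
  Less exemption £70,000 → base £900,000
  £900,000 × 12% = £108,000

£210,160 > £108,000, so the general income tax governs.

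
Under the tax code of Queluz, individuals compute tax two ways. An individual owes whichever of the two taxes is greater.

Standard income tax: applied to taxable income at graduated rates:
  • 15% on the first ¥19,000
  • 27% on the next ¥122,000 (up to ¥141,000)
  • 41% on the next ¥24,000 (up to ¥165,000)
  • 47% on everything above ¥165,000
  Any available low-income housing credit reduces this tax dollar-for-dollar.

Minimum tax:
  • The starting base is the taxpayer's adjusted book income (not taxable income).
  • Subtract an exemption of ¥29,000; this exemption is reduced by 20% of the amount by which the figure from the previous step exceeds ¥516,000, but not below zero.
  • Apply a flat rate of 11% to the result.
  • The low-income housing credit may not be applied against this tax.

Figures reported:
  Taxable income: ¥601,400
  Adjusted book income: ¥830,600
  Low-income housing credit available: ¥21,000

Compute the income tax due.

Minimum tax:
  Base (adjusted book income): ¥830,600
  Exemption: 20% × (¥830,600 − ¥516,000) = ¥62,920 ≥ ¥29,000, so the exemption is fully phased out
  Base: ¥830,600 − ¥0 = ¥830,600
  ¥830,600 × 11% = ¥91,366

Standard income tax:
  ¥19,000 × 15% = ¥2,850
  ¥122,000 × 27% = ¥32,940
  ¥24,000 × 41% = ¥9,840
  ¥436,400 × 47% = ¥205,108
  → ¥250,738
  Less low-income housing credit ¥21,000 → ¥229,738

¥229,738 > ¥91,366, so the standard income tax governs.

¥229,738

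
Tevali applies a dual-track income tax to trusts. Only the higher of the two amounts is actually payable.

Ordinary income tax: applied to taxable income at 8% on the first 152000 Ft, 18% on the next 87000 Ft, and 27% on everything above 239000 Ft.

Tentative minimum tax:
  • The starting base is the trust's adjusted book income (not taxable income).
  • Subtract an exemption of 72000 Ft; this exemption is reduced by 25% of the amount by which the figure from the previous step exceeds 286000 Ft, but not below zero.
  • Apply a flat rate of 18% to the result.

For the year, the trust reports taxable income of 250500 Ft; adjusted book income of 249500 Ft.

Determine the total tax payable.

Tentative minimum tax:
  Base (adjusted book income): 249500 Ft
  Exemption: 249500 Ft ≤ 286000 Ft, so full 72000 Ft applies
  Base: 249500 Ft − 72000 Ft = 177500 Ft
  177500 Ft × 18% = 31950 Ft

Ordinary income tax:
  152000 Ft × 8% = 12160 Ft
  87000 Ft × 18% = 15660 Ft
  11500 Ft × 27% = 3105 Ft
  → 30925 Ft

31950 Ft > 30925 Ft, so the tentative minimum tax is the binding amount.

31950 Ft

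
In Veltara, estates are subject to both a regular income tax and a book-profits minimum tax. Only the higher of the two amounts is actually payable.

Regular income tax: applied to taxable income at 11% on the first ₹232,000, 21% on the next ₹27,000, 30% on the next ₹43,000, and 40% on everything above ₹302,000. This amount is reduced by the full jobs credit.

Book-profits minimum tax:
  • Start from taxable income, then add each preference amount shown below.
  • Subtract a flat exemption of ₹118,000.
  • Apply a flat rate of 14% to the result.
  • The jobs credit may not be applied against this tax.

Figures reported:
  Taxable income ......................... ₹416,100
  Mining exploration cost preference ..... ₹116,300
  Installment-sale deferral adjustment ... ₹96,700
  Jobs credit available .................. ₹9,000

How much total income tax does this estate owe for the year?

Book-profits minimum tax:
  Adjusted income: ₹416,100 + ₹116,300 + ₹96,700 = ₹629,100
  Less exemption ₹118,000 → base ₹511,100
  ₹511,100 × 14% = ₹71,554

Regular income tax:
  ₹232,000 × 11% = ₹25,520
  ₹27,000 × 21% = ₹5,670
  ₹43,000 × 30% = ₹12,900
  ₹114,100 × 40% = ₹45,640
  → ₹89,730
  Less jobs credit ₹9,000 → ₹80,730

₹80,730 > ₹71,554, so the regular income tax governs.

₹80,730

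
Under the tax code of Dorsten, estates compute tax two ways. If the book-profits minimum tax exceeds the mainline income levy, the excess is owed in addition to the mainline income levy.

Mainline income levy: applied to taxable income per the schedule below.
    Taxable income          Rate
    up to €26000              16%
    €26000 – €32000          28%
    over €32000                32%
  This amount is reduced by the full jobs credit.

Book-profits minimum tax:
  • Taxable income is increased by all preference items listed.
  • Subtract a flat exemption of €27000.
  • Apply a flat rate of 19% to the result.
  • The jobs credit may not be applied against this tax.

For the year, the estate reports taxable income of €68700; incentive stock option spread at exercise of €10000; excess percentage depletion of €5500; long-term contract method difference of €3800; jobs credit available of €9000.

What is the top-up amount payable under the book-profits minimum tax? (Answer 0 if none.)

Mainline income levy:
  €26000 × 16% = €4160
  €6000 × 28% = €1680
  €36700 × 32% = €11744
  → €17584
  Less jobs credit €9000 → €8584

Book-profits minimum tax:
  Adjusted income: €68700 + €10000 + €5500 + €3800 = €88000
  Less exemption €27000 → base €61000
  €61000 × 19% = €11590

Excess of book-profits minimum tax over mainline income levy: €11590 − €8584 = €3006.

€3006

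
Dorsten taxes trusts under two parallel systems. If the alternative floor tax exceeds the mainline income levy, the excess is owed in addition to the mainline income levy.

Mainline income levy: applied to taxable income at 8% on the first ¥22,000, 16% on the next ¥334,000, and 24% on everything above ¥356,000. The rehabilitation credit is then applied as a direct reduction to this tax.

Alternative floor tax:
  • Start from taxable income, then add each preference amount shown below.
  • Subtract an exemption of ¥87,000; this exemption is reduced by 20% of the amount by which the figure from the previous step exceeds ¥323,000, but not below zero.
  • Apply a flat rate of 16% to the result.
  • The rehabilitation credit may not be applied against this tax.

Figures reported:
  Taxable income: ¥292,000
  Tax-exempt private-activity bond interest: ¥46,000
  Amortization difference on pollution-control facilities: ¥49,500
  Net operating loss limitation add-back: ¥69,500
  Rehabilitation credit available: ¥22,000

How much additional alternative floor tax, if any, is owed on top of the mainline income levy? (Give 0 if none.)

Mainline income levy:
  ¥22,000 × 8% = ¥1,760
  ¥270,000 × 16% = ¥43,200
  → ¥44,960
  Less rehabilitation credit ¥22,000 → ¥22,960

Alternative floor tax:
  Adjusted income: ¥292,000 + ¥46,000 + ¥49,500 + ¥69,500 = ¥457,000
  Exemption: ¥87,000 − 20% × (¥457,000 − ¥323,000) = ¥87,000 − ¥26,800 = ¥60,200
  Base: ¥457,000 − ¥60,200 = ¥396,800
  ¥396,800 × 16% = ¥63,488

Excess of alternative floor tax over mainline income levy: ¥63,488 − ¥22,960 = ¥40,528.

¥40,528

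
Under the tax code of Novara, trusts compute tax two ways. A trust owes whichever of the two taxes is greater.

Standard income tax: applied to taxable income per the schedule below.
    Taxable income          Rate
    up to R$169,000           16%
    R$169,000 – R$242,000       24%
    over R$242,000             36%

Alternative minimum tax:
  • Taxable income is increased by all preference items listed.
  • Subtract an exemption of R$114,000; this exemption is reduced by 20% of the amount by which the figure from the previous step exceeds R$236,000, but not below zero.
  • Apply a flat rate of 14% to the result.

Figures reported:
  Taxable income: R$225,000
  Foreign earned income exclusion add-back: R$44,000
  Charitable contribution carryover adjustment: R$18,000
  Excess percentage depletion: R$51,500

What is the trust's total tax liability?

Alternative minimum tax:
  Adjusted income: R$225,000 + R$44,000 + R$18,000 + R$51,500 = R$338,500
  Exemption: R$114,000 − 20% × (R$338,500 − R$236,000) = R$114,000 − R$20,500 = R$93,500
  Base: R$338,500 − R$93,500 = R$245,000
  R$245,000 × 14% = R$34,300

Standard income tax:
  R$169,000 × 16% = R$27,040
  R$56,000 × 24% = R$13,440
  → R$40,480

R$40,480 > R$34,300, so the standard income tax governs.

R$40,480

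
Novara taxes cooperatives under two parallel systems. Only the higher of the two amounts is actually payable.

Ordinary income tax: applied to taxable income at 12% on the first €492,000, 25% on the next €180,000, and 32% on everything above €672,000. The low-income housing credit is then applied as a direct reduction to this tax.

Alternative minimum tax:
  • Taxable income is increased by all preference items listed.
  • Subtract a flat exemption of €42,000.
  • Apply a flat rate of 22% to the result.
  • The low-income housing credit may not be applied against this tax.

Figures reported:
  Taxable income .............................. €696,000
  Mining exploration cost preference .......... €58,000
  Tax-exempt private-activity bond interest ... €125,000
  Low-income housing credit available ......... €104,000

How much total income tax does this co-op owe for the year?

Ordinary income tax:
  €492,000 × 12% = €59,040
  €180,000 × 25% = €45,000
  €24,000 × 32% = €7,680
  → €111,720
  Less low-income housing credit €104,000 → €7,720

Alternative minimum tax:
  Adjusted income: €696,000 + €58,000 + €125,000 = €879,000
  Less exemption €42,000 → base €837,000
  €837,000 × 22% = €184,140

€184,140 > €7,720, so the alternative minimum tax is the binding amount.

€184,140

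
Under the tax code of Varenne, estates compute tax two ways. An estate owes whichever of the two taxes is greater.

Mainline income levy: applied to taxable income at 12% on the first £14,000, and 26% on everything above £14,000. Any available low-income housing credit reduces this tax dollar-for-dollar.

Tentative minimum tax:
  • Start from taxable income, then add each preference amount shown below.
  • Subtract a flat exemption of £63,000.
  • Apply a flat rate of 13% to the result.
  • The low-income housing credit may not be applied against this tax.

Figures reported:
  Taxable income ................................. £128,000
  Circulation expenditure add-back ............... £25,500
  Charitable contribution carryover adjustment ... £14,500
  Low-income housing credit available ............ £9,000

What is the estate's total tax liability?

£22,320

Mainline income levy:
  £14,000 × 12% = £1,680
  £114,000 × 26% = £29,640
  → £31,320
  Less low-income housing credit £9,000 → £22,320

Tentative minimum tax:
  Adjusted income: £128,000 + £25,500 + £14,500 = £168,000
  Less exemption £63,000 → base £105,000
  £105,000 × 13% = £13,650

£22,320 > £13,650, so the mainline income levy governs.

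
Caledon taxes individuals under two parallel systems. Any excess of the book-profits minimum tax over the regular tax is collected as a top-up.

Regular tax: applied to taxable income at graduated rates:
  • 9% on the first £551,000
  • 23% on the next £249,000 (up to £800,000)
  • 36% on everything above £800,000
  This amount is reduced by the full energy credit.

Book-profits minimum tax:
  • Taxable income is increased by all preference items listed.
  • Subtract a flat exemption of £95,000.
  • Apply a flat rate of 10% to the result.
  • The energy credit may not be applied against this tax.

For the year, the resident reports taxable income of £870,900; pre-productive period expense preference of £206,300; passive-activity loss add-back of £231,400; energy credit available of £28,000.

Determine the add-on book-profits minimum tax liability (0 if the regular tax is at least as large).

Regular tax:
  £551,000 × 9% = £49,590
  £249,000 × 23% = £57,270
  £70,900 × 36% = £25,524
  → £132,384
  Less energy credit £28,000 → £104,384

Book-profits minimum tax:
  Adjusted income: £870,900 + £206,300 + £231,400 = £1,308,600
  Less exemption £95,000 → base £1,213,600
  £1,213,600 × 10% = £121,360

Excess of book-profits minimum tax over regular tax: £121,360 − £104,384 = £16,976.

£16,976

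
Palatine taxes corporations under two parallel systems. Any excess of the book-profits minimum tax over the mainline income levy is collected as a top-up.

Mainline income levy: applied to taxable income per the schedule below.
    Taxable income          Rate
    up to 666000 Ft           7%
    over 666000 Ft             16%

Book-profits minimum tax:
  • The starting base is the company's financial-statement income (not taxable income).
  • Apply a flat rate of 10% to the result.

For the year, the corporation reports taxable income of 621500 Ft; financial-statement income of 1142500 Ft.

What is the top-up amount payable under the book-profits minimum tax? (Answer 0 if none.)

70745 Ft

Book-profits minimum tax:
  Base (financial-statement income): 1142500 Ft
  1142500 Ft × 10% = 114250 Ft

Mainline income levy:
  621500 Ft × 7% = 43505 Ft

Excess of book-profits minimum tax over mainline income levy: 114250 Ft − 43505 Ft = 70745 Ft.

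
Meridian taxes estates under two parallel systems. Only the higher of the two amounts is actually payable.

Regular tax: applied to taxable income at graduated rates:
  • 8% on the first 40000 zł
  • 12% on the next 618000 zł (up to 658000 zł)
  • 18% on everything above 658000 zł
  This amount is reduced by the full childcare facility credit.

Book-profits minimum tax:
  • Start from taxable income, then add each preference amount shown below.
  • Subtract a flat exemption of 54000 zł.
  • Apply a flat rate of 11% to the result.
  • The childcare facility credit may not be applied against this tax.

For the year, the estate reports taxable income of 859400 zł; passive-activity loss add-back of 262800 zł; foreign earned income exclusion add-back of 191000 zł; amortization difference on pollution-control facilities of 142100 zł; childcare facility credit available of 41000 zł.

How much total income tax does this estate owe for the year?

154143 zł

Regular tax:
  40000 zł × 8% = 3200 zł
  618000 zł × 12% = 74160 zł
  201400 zł × 18% = 36252 zł
  → 113612 zł
  Less childcare facility credit 41000 zł → 72612 zł

Book-profits minimum tax:
  Adjusted income: 859400 zł + 262800 zł + 191000 zł + 142100 zł = 1455300 zł
  Less exemption 54000 zł → base 1401300 zł
  1401300 zł × 11% = 154143 zł

154143 zł > 72612 zł, so the book-profits minimum tax is the binding amount.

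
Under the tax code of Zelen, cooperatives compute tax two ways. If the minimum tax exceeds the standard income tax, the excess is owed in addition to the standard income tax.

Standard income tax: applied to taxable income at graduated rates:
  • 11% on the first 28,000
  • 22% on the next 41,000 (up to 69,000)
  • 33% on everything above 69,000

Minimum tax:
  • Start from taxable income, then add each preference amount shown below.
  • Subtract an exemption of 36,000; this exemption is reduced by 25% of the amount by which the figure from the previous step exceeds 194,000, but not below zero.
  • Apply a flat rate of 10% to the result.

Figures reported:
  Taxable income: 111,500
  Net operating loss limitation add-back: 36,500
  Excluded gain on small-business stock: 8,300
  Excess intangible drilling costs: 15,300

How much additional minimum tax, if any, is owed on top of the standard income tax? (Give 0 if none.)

0

Standard income tax:
  28,000 × 11% = 3,080
  41,000 × 22% = 9,020
  42,500 × 33% = 14,025
  → 26,125

Minimum tax:
  Adjusted income: 111,500 + 36,500 + 8,300 + 15,300 = 171,600
  Exemption: 171,600 ≤ 194,000, so full 36,000 applies
  Base: 171,600 − 36,000 = 135,600
  135,600 × 10% = 13,560

13,560 ≤ 26,125, so no add-on is due.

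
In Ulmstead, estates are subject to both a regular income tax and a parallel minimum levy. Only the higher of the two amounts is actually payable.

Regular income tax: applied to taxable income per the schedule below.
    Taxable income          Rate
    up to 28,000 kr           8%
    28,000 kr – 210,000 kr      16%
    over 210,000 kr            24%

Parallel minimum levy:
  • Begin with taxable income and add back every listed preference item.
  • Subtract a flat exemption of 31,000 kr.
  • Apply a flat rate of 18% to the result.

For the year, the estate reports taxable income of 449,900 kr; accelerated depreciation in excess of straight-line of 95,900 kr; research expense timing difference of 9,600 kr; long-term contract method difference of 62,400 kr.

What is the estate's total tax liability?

105,624 kr

Regular income tax:
  28,000 kr × 8% = 2,240 kr
  182,000 kr × 16% = 29,120 kr
  239,900 kr × 24% = 57,576 kr
  → 88,936 kr

Parallel minimum levy:
  Adjusted income: 449,900 kr + 95,900 kr + 9,600 kr + 62,400 kr = 617,800 kr
  Less exemption 31,000 kr → base 586,800 kr
  586,800 kr × 18% = 105,624 kr

105,624 kr > 88,936 kr, so the parallel minimum levy is the binding amount.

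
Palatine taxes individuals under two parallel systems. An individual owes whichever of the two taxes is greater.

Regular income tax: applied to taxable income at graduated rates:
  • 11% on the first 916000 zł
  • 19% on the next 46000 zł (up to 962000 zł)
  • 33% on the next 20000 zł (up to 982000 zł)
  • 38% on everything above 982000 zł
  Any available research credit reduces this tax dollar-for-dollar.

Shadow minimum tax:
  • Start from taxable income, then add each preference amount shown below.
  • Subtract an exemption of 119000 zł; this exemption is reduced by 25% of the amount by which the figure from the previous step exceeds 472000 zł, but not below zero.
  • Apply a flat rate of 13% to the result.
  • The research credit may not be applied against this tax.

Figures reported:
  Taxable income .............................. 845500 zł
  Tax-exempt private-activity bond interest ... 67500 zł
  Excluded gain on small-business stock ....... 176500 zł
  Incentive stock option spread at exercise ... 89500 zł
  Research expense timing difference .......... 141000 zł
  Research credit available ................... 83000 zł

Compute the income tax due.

171600 zł

Shadow minimum tax:
  Adjusted income: 845500 zł + 67500 zł + 176500 zł + 89500 zł + 141000 zł = 1320000 zł
  Exemption: 25% × (1320000 zł − 472000 zł) = 212000 zł ≥ 119000 zł, so the exemption is fully phased out
  Base: 1320000 zł − 0 zł = 1320000 zł
  1320000 zł × 13% = 171600 zł

Regular income tax:
  845500 zł × 11% = 93005 zł
  Less research credit 83000 zł → 10005 zł

171600 zł > 10005 zł, so the shadow minimum tax is the binding amount.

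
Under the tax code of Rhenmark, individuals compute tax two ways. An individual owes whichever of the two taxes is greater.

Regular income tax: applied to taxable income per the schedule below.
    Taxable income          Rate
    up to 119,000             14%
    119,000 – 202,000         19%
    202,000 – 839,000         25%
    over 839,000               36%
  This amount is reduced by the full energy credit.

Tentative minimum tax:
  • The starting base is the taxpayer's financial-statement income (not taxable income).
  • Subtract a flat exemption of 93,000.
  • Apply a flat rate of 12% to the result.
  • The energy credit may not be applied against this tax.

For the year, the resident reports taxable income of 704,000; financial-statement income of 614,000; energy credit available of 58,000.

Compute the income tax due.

99,930

Tentative minimum tax:
  Base (financial-statement income): 614,000
  Less exemption 93,000 → base 521,000
  521,000 × 12% = 62,520

Regular income tax:
  119,000 × 14% = 16,660
  83,000 × 19% = 15,770
  502,000 × 25% = 125,500
  → 157,930
  Less energy credit 58,000 → 99,930

99,930 > 62,520, so the regular income tax governs.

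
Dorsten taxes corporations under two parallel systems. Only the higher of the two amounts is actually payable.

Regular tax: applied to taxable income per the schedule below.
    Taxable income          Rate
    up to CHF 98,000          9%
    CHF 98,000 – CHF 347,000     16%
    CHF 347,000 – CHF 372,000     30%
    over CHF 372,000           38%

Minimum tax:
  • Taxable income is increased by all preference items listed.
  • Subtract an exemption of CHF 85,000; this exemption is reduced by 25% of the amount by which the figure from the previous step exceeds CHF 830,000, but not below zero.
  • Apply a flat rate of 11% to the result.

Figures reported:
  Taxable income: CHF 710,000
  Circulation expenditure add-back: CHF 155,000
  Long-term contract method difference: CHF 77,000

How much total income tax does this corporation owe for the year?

CHF 184,600

Minimum tax:
  Adjusted income: CHF 710,000 + CHF 155,000 + CHF 77,000 = CHF 942,000
  Exemption: CHF 85,000 − 25% × (CHF 942,000 − CHF 830,000) = CHF 85,000 − CHF 28,000 = CHF 57,000
  Base: CHF 942,000 − CHF 57,000 = CHF 885,000
  CHF 885,000 × 11% = CHF 97,350

Regular tax:
  CHF 98,000 × 9% = CHF 8,820
  CHF 249,000 × 16% = CHF 39,840
  CHF 25,000 × 30% = CHF 7,500
  CHF 338,000 × 38% = CHF 128,440
  → CHF 184,600

CHF 184,600 > CHF 97,350, so the regular tax governs.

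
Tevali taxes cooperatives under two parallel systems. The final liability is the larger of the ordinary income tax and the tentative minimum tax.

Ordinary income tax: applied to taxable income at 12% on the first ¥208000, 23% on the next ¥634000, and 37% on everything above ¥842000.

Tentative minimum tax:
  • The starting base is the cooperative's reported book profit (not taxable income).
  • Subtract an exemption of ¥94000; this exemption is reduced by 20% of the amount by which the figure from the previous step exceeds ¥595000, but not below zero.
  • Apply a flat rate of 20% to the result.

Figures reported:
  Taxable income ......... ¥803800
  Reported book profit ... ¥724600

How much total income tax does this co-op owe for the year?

¥161994

Ordinary income tax:
  ¥208000 × 12% = ¥24960
  ¥595800 × 23% = ¥137034
  → ¥161994

Tentative minimum tax:
  Base (reported book profit): ¥724600
  Exemption: ¥94000 − 20% × (¥724600 − ¥595000) = ¥94000 − ¥25920 = ¥68080
  Base: ¥724600 − ¥68080 = ¥656520
  ¥656520 × 20% = ¥131304

¥161994 > ¥131304, so the ordinary income tax governs.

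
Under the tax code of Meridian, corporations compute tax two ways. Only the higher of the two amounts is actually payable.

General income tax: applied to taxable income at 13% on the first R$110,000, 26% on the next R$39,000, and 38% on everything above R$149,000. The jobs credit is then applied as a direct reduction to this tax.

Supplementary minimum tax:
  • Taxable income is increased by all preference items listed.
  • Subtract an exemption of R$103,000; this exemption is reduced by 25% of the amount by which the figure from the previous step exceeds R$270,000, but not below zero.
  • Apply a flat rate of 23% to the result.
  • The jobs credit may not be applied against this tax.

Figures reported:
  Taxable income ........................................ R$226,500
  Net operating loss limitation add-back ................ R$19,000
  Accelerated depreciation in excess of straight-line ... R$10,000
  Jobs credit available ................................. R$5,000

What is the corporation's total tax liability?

Supplementary minimum tax:
  Adjusted income: R$226,500 + R$19,000 + R$10,000 = R$255,500
  Exemption: R$255,500 ≤ R$270,000, so full R$103,000 applies
  Base: R$255,500 − R$103,000 = R$152,500
  R$152,500 × 23% = R$35,075

General income tax:
  R$110,000 × 13% = R$14,300
  R$39,000 × 26% = R$10,140
  R$77,500 × 38% = R$29,450
  → R$53,890
  Less jobs credit R$5,000 → R$48,890

R$48,890 > R$35,075, so the general income tax governs.

R$48,890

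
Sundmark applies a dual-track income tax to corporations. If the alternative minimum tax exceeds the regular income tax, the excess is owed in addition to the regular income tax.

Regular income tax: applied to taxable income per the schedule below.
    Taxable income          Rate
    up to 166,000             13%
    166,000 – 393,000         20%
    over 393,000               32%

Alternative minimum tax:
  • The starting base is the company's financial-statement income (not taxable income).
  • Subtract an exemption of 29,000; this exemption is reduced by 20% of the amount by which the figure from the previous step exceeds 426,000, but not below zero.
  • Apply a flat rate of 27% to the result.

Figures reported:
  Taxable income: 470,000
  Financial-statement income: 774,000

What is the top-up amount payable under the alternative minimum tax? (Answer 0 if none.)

117,360

Regular income tax:
  166,000 × 13% = 21,580
  227,000 × 20% = 45,400
  77,000 × 32% = 24,640
  → 91,620

Alternative minimum tax:
  Base (financial-statement income): 774,000
  Exemption: 20% × (774,000 − 426,000) = 69,600 ≥ 29,000, so the exemption is fully phased out
  Base: 774,000 − 0 = 774,000
  774,000 × 27% = 208,980

Excess of alternative minimum tax over regular income tax: 208,980 − 91,620 = 117,360.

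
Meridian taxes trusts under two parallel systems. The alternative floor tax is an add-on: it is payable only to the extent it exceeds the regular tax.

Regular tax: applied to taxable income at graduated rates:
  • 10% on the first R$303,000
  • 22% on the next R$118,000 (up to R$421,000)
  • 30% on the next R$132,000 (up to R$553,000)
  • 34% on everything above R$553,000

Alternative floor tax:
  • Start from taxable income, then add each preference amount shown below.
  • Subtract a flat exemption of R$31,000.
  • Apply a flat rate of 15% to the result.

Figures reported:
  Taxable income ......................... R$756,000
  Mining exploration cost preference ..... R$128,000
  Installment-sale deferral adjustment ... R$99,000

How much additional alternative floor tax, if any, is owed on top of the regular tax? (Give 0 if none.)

R$0

Alternative floor tax:
  Adjusted income: R$756,000 + R$128,000 + R$99,000 = R$983,000
  Less exemption R$31,000 → base R$952,000
  R$952,000 × 15% = R$142,800

Regular tax:
  R$303,000 × 10% = R$30,300
  R$118,000 × 22% = R$25,960
  R$132,000 × 30% = R$39,600
  R$203,000 × 34% = R$69,020
  → R$164,880

R$142,800 ≤ R$164,880, so no add-on is due.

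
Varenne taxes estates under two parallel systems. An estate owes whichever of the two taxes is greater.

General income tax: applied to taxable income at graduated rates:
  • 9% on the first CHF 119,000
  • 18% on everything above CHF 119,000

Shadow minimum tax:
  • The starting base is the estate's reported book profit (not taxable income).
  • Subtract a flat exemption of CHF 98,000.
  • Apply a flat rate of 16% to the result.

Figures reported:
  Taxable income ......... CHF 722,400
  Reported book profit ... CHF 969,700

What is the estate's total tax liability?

Shadow minimum tax:
  Base (reported book profit): CHF 969,700
  Less exemption CHF 98,000 → base CHF 871,700
  CHF 871,700 × 16% = CHF 139,472

General income tax:
  CHF 119,000 × 9% = CHF 10,710
  CHF 603,400 × 18% = CHF 108,612
  → CHF 119,322

CHF 139,472 > CHF 119,322, so the shadow minimum tax is the binding amount.

CHF 139,472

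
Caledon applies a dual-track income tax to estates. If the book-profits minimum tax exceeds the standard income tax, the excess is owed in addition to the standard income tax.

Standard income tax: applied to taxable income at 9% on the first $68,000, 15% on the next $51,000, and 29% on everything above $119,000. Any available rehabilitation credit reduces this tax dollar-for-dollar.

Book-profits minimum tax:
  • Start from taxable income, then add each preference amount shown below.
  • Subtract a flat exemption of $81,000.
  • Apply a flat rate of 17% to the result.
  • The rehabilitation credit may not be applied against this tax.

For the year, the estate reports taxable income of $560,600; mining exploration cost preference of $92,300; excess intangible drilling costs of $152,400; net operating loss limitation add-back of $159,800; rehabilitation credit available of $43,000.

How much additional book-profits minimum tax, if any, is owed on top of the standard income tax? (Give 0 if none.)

Standard income tax:
  $68,000 × 9% = $6,120
  $51,000 × 15% = $7,650
  $441,600 × 29% = $128,064
  → $141,834
  Less rehabilitation credit $43,000 → $98,834

Book-profits minimum tax:
  Adjusted income: $560,600 + $92,300 + $152,400 + $159,800 = $965,100
  Less exemption $81,000 → base $884,100
  $884,100 × 17% = $150,297

Excess of book-profits minimum tax over standard income tax: $150,297 − $98,834 = $51,463.

$51,463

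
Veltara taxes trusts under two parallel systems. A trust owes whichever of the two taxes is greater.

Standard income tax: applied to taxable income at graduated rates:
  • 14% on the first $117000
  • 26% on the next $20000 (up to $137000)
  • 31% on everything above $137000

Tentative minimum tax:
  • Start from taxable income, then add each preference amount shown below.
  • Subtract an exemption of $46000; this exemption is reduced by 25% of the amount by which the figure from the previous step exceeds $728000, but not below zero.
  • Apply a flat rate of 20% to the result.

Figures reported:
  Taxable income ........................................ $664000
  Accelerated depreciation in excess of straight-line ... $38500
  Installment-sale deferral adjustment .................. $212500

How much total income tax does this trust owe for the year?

Tentative minimum tax:
  Adjusted income: $664000 + $38500 + $212500 = $915000
  Exemption: 25% × ($915000 − $728000) = $46750 ≥ $46000, so the exemption is fully phased out
  Base: $915000 − $0 = $915000
  $915000 × 20% = $183000

Standard income tax:
  $117000 × 14% = $16380
  $20000 × 26% = $5200
  $527000 × 31% = $163370
  → $184950

$184950 > $183000, so the standard income tax governs.

$184950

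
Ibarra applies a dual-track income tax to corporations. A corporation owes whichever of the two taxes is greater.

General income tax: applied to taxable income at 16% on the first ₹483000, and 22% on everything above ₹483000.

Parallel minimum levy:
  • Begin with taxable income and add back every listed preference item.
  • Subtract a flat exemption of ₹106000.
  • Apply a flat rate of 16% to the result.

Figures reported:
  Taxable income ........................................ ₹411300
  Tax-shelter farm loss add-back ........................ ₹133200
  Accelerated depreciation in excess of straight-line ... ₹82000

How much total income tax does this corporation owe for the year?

₹83280

General income tax:
  ₹411300 × 16% = ₹65808

Parallel minimum levy:
  Adjusted income: ₹411300 + ₹133200 + ₹82000 = ₹626500
  Less exemption ₹106000 → base ₹520500
  ₹520500 × 16% = ₹83280

₹83280 > ₹65808, so the parallel minimum levy is the binding amount.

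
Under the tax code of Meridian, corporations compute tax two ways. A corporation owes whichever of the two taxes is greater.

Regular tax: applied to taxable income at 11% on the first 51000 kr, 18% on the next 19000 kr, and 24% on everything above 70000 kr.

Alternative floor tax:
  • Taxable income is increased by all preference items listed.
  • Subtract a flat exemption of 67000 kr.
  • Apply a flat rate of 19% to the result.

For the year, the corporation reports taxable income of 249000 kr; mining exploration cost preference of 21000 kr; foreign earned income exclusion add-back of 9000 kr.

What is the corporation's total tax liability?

Alternative floor tax:
  Adjusted income: 249000 kr + 21000 kr + 9000 kr = 279000 kr
  Less exemption 67000 kr → base 212000 kr
  212000 kr × 19% = 40280 kr

Regular tax:
  51000 kr × 11% = 5610 kr
  19000 kr × 18% = 3420 kr
  179000 kr × 24% = 42960 kr
  → 51990 kr

51990 kr > 40280 kr, so the regular tax governs.

51990 kr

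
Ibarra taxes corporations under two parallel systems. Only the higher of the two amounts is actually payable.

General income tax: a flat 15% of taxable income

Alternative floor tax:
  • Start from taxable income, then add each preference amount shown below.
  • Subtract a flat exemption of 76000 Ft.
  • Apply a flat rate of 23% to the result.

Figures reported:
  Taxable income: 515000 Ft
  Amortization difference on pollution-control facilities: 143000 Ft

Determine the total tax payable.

Alternative floor tax:
  Adjusted income: 515000 Ft + 143000 Ft = 658000 Ft
  Less exemption 76000 Ft → base 582000 Ft
  582000 Ft × 23% = 133860 Ft

General income tax:
  515000 Ft × 15% = 77250 Ft

133860 Ft > 77250 Ft, so the alternative floor tax is the binding amount.

133860 Ft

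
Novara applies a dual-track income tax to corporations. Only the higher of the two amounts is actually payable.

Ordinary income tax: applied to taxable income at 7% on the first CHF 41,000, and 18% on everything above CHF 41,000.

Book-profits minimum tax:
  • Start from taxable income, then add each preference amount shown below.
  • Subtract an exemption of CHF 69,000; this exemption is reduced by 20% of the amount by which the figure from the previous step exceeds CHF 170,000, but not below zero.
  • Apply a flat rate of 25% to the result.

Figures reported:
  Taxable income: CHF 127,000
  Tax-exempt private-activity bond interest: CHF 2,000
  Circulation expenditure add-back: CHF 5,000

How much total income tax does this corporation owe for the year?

CHF 18,350

Ordinary income tax:
  CHF 41,000 × 7% = CHF 2,870
  CHF 86,000 × 18% = CHF 15,480
  → CHF 18,350

Book-profits minimum tax:
  Adjusted income: CHF 127,000 + CHF 2,000 + CHF 5,000 = CHF 134,000
  Exemption: CHF 134,000 ≤ CHF 170,000, so full CHF 69,000 applies
  Base: CHF 134,000 − CHF 69,000 = CHF 65,000
  CHF 65,000 × 25% = CHF 16,250

CHF 18,350 > CHF 16,250, so the ordinary income tax governs.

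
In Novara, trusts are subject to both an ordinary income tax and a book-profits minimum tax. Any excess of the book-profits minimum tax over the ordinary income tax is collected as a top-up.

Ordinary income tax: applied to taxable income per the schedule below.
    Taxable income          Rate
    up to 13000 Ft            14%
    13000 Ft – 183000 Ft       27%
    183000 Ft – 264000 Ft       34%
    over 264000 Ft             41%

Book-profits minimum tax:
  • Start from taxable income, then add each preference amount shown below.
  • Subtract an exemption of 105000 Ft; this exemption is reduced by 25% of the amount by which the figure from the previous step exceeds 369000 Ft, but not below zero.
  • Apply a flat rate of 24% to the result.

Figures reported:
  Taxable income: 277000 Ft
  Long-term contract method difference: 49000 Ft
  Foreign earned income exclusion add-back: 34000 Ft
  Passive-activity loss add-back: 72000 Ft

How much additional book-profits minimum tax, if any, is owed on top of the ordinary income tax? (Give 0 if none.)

Ordinary income tax:
  13000 Ft × 14% = 1820 Ft
  170000 Ft × 27% = 45900 Ft
  81000 Ft × 34% = 27540 Ft
  13000 Ft × 41% = 5330 Ft
  → 80590 Ft

Book-profits minimum tax:
  Adjusted income: 277000 Ft + 49000 Ft + 34000 Ft + 72000 Ft = 432000 Ft
  Exemption: 105000 Ft − 25% × (432000 Ft − 369000 Ft) = 105000 Ft − 15750 Ft = 89250 Ft
  Base: 432000 Ft − 89250 Ft = 342750 Ft
  342750 Ft × 24% = 82260 Ft

Excess of book-profits minimum tax over ordinary income tax: 82260 Ft − 80590 Ft = 1670 Ft.

1670 Ft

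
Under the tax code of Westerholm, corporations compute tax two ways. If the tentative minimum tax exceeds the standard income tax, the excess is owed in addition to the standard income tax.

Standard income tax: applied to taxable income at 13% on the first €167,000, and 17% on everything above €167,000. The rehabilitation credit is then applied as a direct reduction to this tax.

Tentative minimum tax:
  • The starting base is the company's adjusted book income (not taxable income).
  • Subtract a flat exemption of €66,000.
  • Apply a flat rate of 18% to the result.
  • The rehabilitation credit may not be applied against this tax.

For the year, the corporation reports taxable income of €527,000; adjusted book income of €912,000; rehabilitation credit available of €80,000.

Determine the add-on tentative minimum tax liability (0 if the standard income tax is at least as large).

Tentative minimum tax:
  Base (adjusted book income): €912,000
  Less exemption €66,000 → base €846,000
  €846,000 × 18% = €152,280

Standard income tax:
  €167,000 × 13% = €21,710
  €360,000 × 17% = €61,200
  → €82,910
  Less rehabilitation credit €80,000 → €2,910

Excess of tentative minimum tax over standard income tax: €152,280 − €2,910 = €149,370.

€149,370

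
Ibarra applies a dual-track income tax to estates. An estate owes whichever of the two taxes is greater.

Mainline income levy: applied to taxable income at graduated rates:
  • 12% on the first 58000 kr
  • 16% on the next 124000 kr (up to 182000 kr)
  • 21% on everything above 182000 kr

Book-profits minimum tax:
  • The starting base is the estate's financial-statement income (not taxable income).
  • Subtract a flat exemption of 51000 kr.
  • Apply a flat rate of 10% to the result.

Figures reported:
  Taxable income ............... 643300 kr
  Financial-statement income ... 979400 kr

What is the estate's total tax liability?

Book-profits minimum tax:
  Base (financial-statement income): 979400 kr
  Less exemption 51000 kr → base 928400 kr
  928400 kr × 10% = 92840 kr

Mainline income levy:
  58000 kr × 12% = 6960 kr
  124000 kr × 16% = 19840 kr
  461300 kr × 21% = 96873 kr
  → 123673 kr

123673 kr > 92840 kr, so the mainline income levy governs.

123673 kr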